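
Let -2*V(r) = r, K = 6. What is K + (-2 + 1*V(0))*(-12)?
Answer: 30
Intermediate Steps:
V(r) = -r/2
K + (-2 + 1*V(0))*(-12) = 6 + (-2 + 1*(-½*0))*(-12) = 6 + (-2 + 1*0)*(-12) = 6 + (-2 + 0)*(-12) = 6 - 2*(-12) = 6 + 24 = 30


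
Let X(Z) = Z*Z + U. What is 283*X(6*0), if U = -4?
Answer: -1132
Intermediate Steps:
X(Z) = -4 + Z² (X(Z) = Z*Z - 4 = Z² - 4 = -4 + Z²)
283*X(6*0) = 283*(-4 + (6*0)²) = 283*(-4 + 0²) = 283*(-4 + 0) = 283*(-4) = -1132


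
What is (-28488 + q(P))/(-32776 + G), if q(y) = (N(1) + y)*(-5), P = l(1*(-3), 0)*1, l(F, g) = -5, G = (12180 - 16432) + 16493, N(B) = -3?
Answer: 28448/20535 ≈ 1.3853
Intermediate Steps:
G = 12241 (G = -4252 + 16493 = 12241)
P = -5 (P = -5*1 = -5)
q(y) = 15 - 5*y (q(y) = (-3 + y)*(-5) = 15 - 5*y)
(-28488 + q(P))/(-32776 + G) = (-28488 + (15 - 5*(-5)))/(-32776 + 12241) = (-28488 + (15 + 25))/(-20535) = (-28488 + 40)*(-1/20535) = -28448*(-1/20535) = 28448/20535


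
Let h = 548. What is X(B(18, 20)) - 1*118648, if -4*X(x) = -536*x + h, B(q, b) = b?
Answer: -116105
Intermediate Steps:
X(x) = -137 + 134*x (X(x) = -(-536*x + 548)/4 = -(548 - 536*x)/4 = -137 + 134*x)
X(B(18, 20)) - 1*118648 = (-137 + 134*20) - 1*118648 = (-137 + 2680) - 118648 = 2543 - 118648 = -116105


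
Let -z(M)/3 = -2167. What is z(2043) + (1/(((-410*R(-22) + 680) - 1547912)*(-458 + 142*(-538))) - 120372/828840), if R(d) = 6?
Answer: 26738792525969375411/4113119500409880 ≈ 6500.9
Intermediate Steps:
z(M) = 6501 (z(M) = -3*(-2167) = 6501)
z(2043) + (1/(((-410*R(-22) + 680) - 1547912)*(-458 + 142*(-538))) - 120372/828840) = 6501 + (1/(((-410*6 + 680) - 1547912)*(-458 + 142*(-538))) - 120372/828840) = 6501 + (1/(((-2460 + 680) - 1547912)*(-458 - 76396)) - 120372*1/828840) = 6501 + (1/(-1780 - 1547912*(-76854)) - 10031/69070) = 6501 + (-1/76854/(-1549692) - 10031/69070) = 6501 + (-1/1549692*(-1/76854) - 10031/69070) = 6501 + (1/119100028968 - 10031/69070) = 6501 - 597346195254469/4113119500409880 = 26738792525969375411/4113119500409880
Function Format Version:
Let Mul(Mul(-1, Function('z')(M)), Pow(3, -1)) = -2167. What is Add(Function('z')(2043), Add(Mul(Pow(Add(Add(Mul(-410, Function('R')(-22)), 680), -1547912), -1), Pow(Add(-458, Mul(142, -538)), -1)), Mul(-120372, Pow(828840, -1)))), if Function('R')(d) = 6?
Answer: Rational(26738792525969375411, 4113119500409880) ≈ 6500.9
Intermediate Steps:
Function('z')(M) = 6501 (Function('z')(M) = Mul(-3, -2167) = 6501)
Add(Function('z')(2043), Add(Mul(Pow(Add(Add(Mul(-410, Function('R')(-22)), 680), -1547912), -1), Pow(Add(-458, Mul(142, -538)), -1)), Mul(-120372, Pow(828840, -1)))) = Add(6501, Add(Mul(Pow(Add(Add(Mul(-410, 6), 680), -1547912), -1), Pow(Add(-458, Mul(142, -538)), -1)), Mul(-120372, Pow(828840, -1)))) = Add(6501, Add(Mul(Pow(Add(Add(-2460, 680), -1547912), -1), Pow(Add(-458, -76396), -1)), Mul(-120372, Rational(1, 828840)))) = Add(6501, Add(Mul(Pow(Add(-1780, -1547912), -1), Pow(-76854, -1)), Rational(-10031, 69070))) = Add(6501, Add(Mul(Pow(-1549692, -1), Rational(-1, 76854)), Rational(-10031, 69070))) = Add(6501, Add(Mul(Rational(-1, 1549692), Rational(-1, 76854)), Rational(-10031, 69070))) = Add(6501, Add(Rational(1, 119100028968), Rational(-10031, 69070))) = Add(6501, Rational(-597346195254469, 4113119500409880)) = Rational(26738792525969375411, 4113119500409880)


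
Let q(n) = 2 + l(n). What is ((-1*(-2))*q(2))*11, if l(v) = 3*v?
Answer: 176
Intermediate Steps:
q(n) = 2 + 3*n
((-1*(-2))*q(2))*11 = ((-1*(-2))*(2 + 3*2))*11 = (2*(2 + 6))*11 = (2*8)*11 = 16*11 = 176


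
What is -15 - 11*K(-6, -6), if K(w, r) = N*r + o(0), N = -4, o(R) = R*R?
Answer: -279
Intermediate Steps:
o(R) = R²
K(w, r) = -4*r (K(w, r) = -4*r + 0² = -4*r + 0 = -4*r)
-15 - 11*K(-6, -6) = -15 - (-44)*(-6) = -15 - 11*24 = -15 - 264 = -279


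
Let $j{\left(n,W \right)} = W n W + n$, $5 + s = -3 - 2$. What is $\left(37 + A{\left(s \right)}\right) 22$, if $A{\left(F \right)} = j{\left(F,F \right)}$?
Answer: $-21406$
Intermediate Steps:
$s = -10$ ($s = -5 - 5 = -10$)
$j{\left(n,W \right)} = n + n W^{2}$ ($j{\left(n,W \right)} = n W^{2} + n = n + n W^{2}$)
$A{\left(F \right)} = F \left(1 + F^{2}\right)$
$\left(37 + A{\left(s \right)}\right) 22 = \left(37 + \left(-10 + \left(-10\right)^{3}\right)\right) 22 = \left(37 - 1010\right) 22 = \left(-973\right) 22 = -21406$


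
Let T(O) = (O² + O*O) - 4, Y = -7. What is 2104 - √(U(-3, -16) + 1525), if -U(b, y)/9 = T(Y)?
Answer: 2104 - √679 ≈ 2077.9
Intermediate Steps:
T(O) = -4 + 2*O² (T(O) = (O² + O²) - 4 = 2*O² - 4 = -4 + 2*O²)
U(b, y) = -846 (U(b, y) = -9*(-4 + 2*(-7)²) = -9*(-4 + 2*49) = -9*(-4 + 98) = -9*94 = -846)
2104 - √(U(-3, -16) + 1525) = 2104 - √(-846 + 1525) = 2104 - √679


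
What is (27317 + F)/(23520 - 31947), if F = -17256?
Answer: -10061/8427 ≈ -1.1939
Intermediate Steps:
(27317 + F)/(23520 - 31947) = (27317 - 17256)/(23520 - 31947) = 10061/(-8427) = 10061*(-1/8427) = -10061/8427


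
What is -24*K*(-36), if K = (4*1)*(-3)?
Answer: -10368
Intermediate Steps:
K = -12 (K = 4*(-3) = -12)
-24*K*(-36) = -24*(-12)*(-36) = 288*(-36) = -10368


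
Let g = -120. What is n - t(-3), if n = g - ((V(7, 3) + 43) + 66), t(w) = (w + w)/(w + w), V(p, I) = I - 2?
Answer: -231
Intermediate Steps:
V(p, I) = -2 + I
t(w) = 1 (t(w) = (2*w)/((2*w)) = (2*w)*(1/(2*w)) = 1)
n = -230 (n = -120 - (((-2 + 3) + 43) + 66) = -120 - ((1 + 43) + 66) = -120 - (44 + 66) = -120 - 1*110 = -120 - 110 = -230)
n - t(-3) = -230 - 1*1 = -230 - 1 = -231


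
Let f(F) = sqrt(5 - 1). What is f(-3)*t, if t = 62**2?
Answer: 7688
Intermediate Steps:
t = 3844
f(F) = 2 (f(F) = sqrt(4) = 2)
f(-3)*t = 2*3844 = 7688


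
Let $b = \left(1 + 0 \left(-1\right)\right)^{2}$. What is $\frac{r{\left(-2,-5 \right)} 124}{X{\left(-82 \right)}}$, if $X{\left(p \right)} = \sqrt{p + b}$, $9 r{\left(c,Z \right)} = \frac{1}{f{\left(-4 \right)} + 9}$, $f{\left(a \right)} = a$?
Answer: $- \frac{124 i}{405} \approx - 0.30617 i$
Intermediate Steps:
$b = 1$ ($b = \left(1 + 0\right)^{2} = 1^{2} = 1$)
$r{\left(c,Z \right)} = \frac{1}{45}$ ($r{\left(c,Z \right)} = \frac{1}{9 \left(-4 + 9\right)} = \frac{1}{9 \cdot 5} = \frac{1}{9} \cdot \frac{1}{5} = \frac{1}{45}$)
$X{\left(p \right)} = \sqrt{1 + p}$ ($X{\left(p \right)} = \sqrt{p + 1} = \sqrt{1 + p}$)
$\frac{r{\left(-2,-5 \right)} 124}{X{\left(-82 \right)}} = \frac{\frac{1}{45} \cdot 124}{\sqrt{1 - 82}} = \frac{124}{45 \sqrt{-81}} = \frac{124}{45 \cdot 9 i} = \frac{124 \left(- \frac{i}{9}\right)}{45} = - \frac{124 i}{405}$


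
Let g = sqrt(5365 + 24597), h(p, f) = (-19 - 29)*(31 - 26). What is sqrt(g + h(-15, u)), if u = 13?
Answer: sqrt(-240 + sqrt(29962)) ≈ 8.1795*I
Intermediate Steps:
h(p, f) = -240 (h(p, f) = -48*5 = -240)
g = sqrt(29962) ≈ 173.10
sqrt(g + h(-15, u)) = sqrt(sqrt(29962) - 240) = sqrt(-240 + sqrt(29962))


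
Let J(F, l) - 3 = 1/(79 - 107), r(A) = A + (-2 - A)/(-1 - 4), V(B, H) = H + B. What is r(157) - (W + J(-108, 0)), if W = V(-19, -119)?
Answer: 45337/140 ≈ 323.84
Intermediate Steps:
V(B, H) = B + H
r(A) = ⅖ + 6*A/5 (r(A) = A + (-2 - A)/(-5) = A + (-2 - A)*(-⅕) = A + (⅖ + A/5) = ⅖ + 6*A/5)
J(F, l) = 83/28 (J(F, l) = 3 + 1/(79 - 107) = 3 + 1/(-28) = 3 - 1/28 = 83/28)
W = -138 (W = -19 - 119 = -138)
r(157) - (W + J(-108, 0)) = (⅖ + (6/5)*157) - (-138 + 83/28) = (⅖ + 942/5) - 1*(-3781/28) = 944/5 + 3781/28 = 45337/140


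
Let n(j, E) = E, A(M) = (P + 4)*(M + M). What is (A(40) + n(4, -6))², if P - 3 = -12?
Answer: 164836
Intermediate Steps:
P = -9 (P = 3 - 12 = -9)
A(M) = -10*M (A(M) = (-9 + 4)*(M + M) = -10*M)
(A(40) + n(4, -6))² = (-10*40 - 6)² = (-400 - 6)² = (-406)² = 164836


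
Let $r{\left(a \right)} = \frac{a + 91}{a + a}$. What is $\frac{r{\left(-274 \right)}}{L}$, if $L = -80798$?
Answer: $- \frac{183}{44277304} \approx -4.133 \cdot 10^{-6}$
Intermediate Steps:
$r{\left(a \right)} = \frac{91 + a}{2 a}$
$\frac{r{\left(-274 \right)}}{L} = \frac{\frac{1}{2} \frac{1}{-274} \left(91 - 274\right)}{-80798} = \frac{1}{2} \left(- \frac{1}{274}\right) \left(-183\right) \left(- \frac{1}{80798}\right) = \frac{183}{548} \left(- \frac{1}{80798}\right) = - \frac{183}{44277304}$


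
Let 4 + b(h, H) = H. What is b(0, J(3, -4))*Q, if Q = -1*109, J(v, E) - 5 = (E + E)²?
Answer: -7085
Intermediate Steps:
J(v, E) = 5 + 4*E² (J(v, E) = 5 + (E + E)² = 5 + (2*E)² = 5 + 4*E²)
b(h, H) = -4 + H
Q = -109
b(0, J(3, -4))*Q = (-4 + (5 + 4*(-4)²))*(-109) = (-4 + (5 + 4*16))*(-109) = (-4 + (5 + 64))*(-109) = (-4 + 69)*(-109) = 65*(-109) = -7085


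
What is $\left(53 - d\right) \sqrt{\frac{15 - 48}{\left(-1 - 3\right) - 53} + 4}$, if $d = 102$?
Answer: $- \frac{49 \sqrt{1653}}{19} \approx -104.85$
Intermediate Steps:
$\left(53 - d\right) \sqrt{\frac{15 - 48}{\left(-1 - 3\right) - 53} + 4} = \left(53 - 102\right) \sqrt{\frac{15 - 48}{\left(-1 - 3\right) - 53} + 4} = \left(53 - 102\right) \sqrt{- \frac{33}{\left(-1 - 3\right) - 53} + 4} = - 49 \sqrt{- \frac{33}{-4 - 53} + 4} = - 49 \sqrt{- \frac{33}{-57} + 4} = - 49 \sqrt{\left(-33\right) \left(- \frac{1}{57}\right) + 4} = - 49 \sqrt{\frac{11}{19} + 4} = - 49 \sqrt{\frac{87}{19}} = - 49 \frac{\sqrt{1653}}{19} = - \frac{49 \sqrt{1653}}{19}$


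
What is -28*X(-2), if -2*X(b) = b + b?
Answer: -56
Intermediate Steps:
X(b) = -b (X(b) = -(b + b)/2 = -b)
-28*X(-2) = -(-28)*(-2) = -28*2 = -56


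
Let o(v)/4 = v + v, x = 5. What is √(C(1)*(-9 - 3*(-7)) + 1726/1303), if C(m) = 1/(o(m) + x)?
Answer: √644935486/16939 ≈ 1.4992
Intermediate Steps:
o(v) = 8*v (o(v) = 4*(v + v) = 4*(2*v) = 8*v)
C(m) = 1/(5 + 8*m) (C(m) = 1/(8*m + 5) = 1/(5 + 8*m))
√(C(1)*(-9 - 3*(-7)) + 1726/1303) = √((-9 - 3*(-7))/(5 + 8*1) + 1726/1303) = √((-9 + 21)/(5 + 8) + 1726*(1/1303)) = √(12/13 + 1726/1303) = √(38074/16939) = √644935486/16939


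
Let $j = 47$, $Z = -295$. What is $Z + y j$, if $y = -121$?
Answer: $-5982$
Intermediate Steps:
$Z + y j = -295 - 5687 = -5982$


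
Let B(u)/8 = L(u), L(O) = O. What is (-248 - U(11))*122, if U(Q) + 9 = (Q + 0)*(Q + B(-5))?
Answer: 9760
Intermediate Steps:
B(u) = 8*u
U(Q) = -9 + Q*(-40 + Q) (U(Q) = -9 + (Q + 0)*(Q + 8*(-5)) = -9 + Q*(Q - 40) = -9 + Q*(-40 + Q))
(-248 - U(11))*122 = (-248 - (-9 + 11² - 40*11))*122 = (-248 - (-9 + 121 - 440))*122 = (-248 - 1*(-328))*122 = (-248 + 328)*122 = 80*122 = 9760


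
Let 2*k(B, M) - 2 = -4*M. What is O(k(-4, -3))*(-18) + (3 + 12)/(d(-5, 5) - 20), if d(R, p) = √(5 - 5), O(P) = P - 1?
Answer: -435/4 ≈ -108.75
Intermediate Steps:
k(B, M) = 1 - 2*M (k(B, M) = 1 + (-4*M)/2 = 1 - 2*M)
O(P) = -1 + P
d(R, p) = 0 (d(R, p) = √0 = 0)
O(k(-4, -3))*(-18) + (3 + 12)/(d(-5, 5) - 20) = (-1 + (1 - 2*(-3)))*(-18) + (3 + 12)/(0 - 20) = (-1 + (1 + 6))*(-18) + 15/(-20) = (-1 + 7)*(-18) + 15*(-1/20) = 6*(-18) - ¾ = -108 - ¾ = -435/4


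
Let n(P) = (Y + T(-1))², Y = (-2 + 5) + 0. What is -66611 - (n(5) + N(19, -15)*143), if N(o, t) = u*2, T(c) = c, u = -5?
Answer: -65185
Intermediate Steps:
Y = 3 (Y = 3 + 0 = 3)
N(o, t) = -10 (N(o, t) = -5*2 = -10)
n(P) = 4 (n(P) = (3 - 1)² = 2² = 4)
-66611 - (n(5) + N(19, -15)*143) = -66611 - (4 - 10*143) = -66611 - (4 - 1430) = -66611 - 1*(-1426) = -66611 + 1426 = -65185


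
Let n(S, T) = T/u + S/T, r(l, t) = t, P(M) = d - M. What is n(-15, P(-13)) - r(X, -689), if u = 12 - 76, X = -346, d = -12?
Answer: 43135/64 ≈ 673.98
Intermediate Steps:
P(M) = -12 - M
u = -64
n(S, T) = -T/64 + S/T (n(S, T) = T/(-64) + S/T = T*(-1/64) + S/T = -T/64 + S/T)
n(-15, P(-13)) - r(X, -689) = (-(-12 - 1*(-13))/64 - 15/(-12 - 1*(-13))) - 1*(-689) = (-(-12 + 13)/64 - 15/(-12 + 13)) + 689 = (-1/64*1 - 15/1) + 689 = (-1/64 - 15*1) + 689 = (-1/64 - 15) + 689 = -961/64 + 689 = 43135/64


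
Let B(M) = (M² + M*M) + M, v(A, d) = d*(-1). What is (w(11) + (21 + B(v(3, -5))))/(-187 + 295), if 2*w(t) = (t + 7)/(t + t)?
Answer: 1681/2376 ≈ 0.70749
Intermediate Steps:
v(A, d) = -d
B(M) = M + 2*M² (B(M) = (M² + M²) + M = 2*M² + M = M + 2*M²)
w(t) = (7 + t)/(4*t) (w(t) = ((t + 7)/(t + t))/2 = ((7 + t)/((2*t)))/2 = ((7 + t)*(1/(2*t)))/2 = ((7 + t)/(2*t))/2 = (7 + t)/(4*t))
(w(11) + (21 + B(v(3, -5))))/(-187 + 295) = ((¼)*(7 + 11)/11 + (21 + (-1*(-5))*(1 + 2*(-1*(-5)))))/(-187 + 295) = ((¼)*(1/11)*18 + (21 + 5*(1 + 2*5)))/108 = (9/22 + (21 + 5*(1 + 10)))*(1/108) = (9/22 + (21 + 5*11))*(1/108) = (9/22 + (21 + 55))*(1/108) = (9/22 + 76)*(1/108) = (1681/22)*(1/108) = 1681/2376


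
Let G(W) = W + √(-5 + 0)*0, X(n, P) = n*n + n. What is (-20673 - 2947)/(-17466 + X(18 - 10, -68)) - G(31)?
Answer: -257797/8697 ≈ -29.642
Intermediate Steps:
X(n, P) = n + n² (X(n, P) = n² + n = n + n²)
G(W) = W (G(W) = W + √(-5)*0 = W + (I*√5)*0 = W + 0 = W)
(-20673 - 2947)/(-17466 + X(18 - 10, -68)) - G(31) = (-20673 - 2947)/(-17466 + (18 - 10)*(1 + (18 - 10))) - 1*31 = -23620/(-17466 + 8*(1 + 8)) - 31 = -23620/(-17466 + 8*9) - 31 = -23620/(-17466 + 72) - 31 = -23620/(-17394) - 31 = -23620*(-1/17394) - 31 = 11810/8697 - 31 = -257797/8697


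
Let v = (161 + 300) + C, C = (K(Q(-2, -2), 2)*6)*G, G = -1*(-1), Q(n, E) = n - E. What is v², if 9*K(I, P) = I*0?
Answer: 212521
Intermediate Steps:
K(I, P) = 0 (K(I, P) = (I*0)/9 = (⅑)*0 = 0)
G = 1
C = 0 (C = (0*6)*1 = 0*1 = 0)
v = 461 (v = (161 + 300) + 0 = 461 + 0 = 461)
v² = 461² = 212521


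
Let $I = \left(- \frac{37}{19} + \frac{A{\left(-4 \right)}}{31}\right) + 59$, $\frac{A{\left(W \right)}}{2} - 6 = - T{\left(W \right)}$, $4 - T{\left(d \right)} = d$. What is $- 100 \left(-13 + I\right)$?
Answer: $- \frac{2587100}{589} \approx -4392.4$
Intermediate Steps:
$T{\left(d \right)} = 4 - d$
$A{\left(W \right)} = 4 + 2 W$ ($A{\left(W \right)} = 12 + 2 \left(- (4 - W)\right) = 12 + 2 \left(-4 + W\right) = 12 + \left(-8 + 2 W\right) = 4 + 2 W$)
$I = \frac{33528}{589}$ ($I = \left(- \frac{37}{19} + \frac{4 + 2 \left(-4\right)}{31}\right) + 59 = \left(\left(-37\right) \frac{1}{19} + \left(4 - 8\right) \frac{1}{31}\right) + 59 = \left(- \frac{37}{19} - \frac{4}{31}\right) + 59 = - \frac{1223}{589} + 59 = \frac{33528}{589} \approx 56.924$)
$- 100 \left(-13 + I\right) = - 100 \left(-13 + \frac{33528}{589}\right) = \left(-100\right) \frac{25871}{589} = - \frac{2587100}{589}$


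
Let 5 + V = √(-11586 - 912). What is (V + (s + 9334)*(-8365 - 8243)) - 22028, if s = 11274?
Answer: -342279697 + I*√12498 ≈ -3.4228e+8 + 111.79*I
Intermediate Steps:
V = -5 + I*√12498 (V = -5 + √(-11586 - 912) = -5 + √(-12498) = -5 + I*√12498 ≈ -5.0 + 111.79*I)
(V + (s + 9334)*(-8365 - 8243)) - 22028 = ((-5 + I*√12498) + (11274 + 9334)*(-8365 - 8243)) - 22028 = ((-5 + I*√12498) + 20608*(-16608)) - 22028 = ((-5 + I*√12498) - 342257664) - 22028 = (-342257669 + I*√12498) - 22028 = -342279697 + I*√12498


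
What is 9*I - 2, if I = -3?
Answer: -29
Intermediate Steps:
9*I - 2 = 9*(-3) - 2 = -27 - 2 = -29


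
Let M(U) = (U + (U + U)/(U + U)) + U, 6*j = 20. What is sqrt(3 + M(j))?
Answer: 4*sqrt(6)/3 ≈ 3.2660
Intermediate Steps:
j = 10/3 (j = (1/6)*20 = 10/3 ≈ 3.3333)
M(U) = 1 + 2*U (M(U) = (U + (2*U)/((2*U))) + U = (U + (2*U)*(1/(2*U))) + U = (U + 1) + U = (1 + U) + U = 1 + 2*U)
sqrt(3 + M(j)) = sqrt(3 + (1 + 2*(10/3))) = sqrt(3 + (1 + 20/3)) = sqrt(3 + 23/3) = sqrt(32/3) = 4*sqrt(6)/3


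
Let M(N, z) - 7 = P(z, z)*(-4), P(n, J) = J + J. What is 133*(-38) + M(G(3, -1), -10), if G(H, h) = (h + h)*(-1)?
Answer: -4967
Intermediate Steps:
G(H, h) = -2*h (G(H, h) = (2*h)*(-1) = -2*h)
P(n, J) = 2*J
M(N, z) = 7 - 8*z (M(N, z) = 7 + (2*z)*(-4) = 7 - 8*z)
133*(-38) + M(G(3, -1), -10) = 133*(-38) + (7 - 8*(-10)) = -5054 + (7 + 80) = -5054 + 87 = -4967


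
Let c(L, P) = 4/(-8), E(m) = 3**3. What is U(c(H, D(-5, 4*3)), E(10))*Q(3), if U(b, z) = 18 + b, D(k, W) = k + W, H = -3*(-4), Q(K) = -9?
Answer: -315/2 ≈ -157.50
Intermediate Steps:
E(m) = 27
H = 12
D(k, W) = W + k
c(L, P) = -1/2 (c(L, P) = 4*(-1/8) = -1/2)
U(c(H, D(-5, 4*3)), E(10))*Q(3) = (18 - 1/2)*(-9) = (35/2)*(-9) = -315/2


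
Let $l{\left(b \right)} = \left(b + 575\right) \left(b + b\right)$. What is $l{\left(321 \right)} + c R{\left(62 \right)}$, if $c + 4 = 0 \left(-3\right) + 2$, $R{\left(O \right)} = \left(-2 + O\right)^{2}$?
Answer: $568032$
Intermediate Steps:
$l{\left(b \right)} = 2 b \left(575 + b\right)$ ($l{\left(b \right)} = \left(575 + b\right) 2 b = 2 b \left(575 + b\right)$)
$c = -2$ ($c = -4 + \left(0 \left(-3\right) + 2\right) = -4 + \left(0 + 2\right) = -4 + 2 = -2$)
$l{\left(321 \right)} + c R{\left(62 \right)} = 2 \cdot 321 \left(575 + 321\right) - 2 \left(-2 + 62\right)^{2} = 2 \cdot 321 \cdot 896 - 2 \cdot 60^{2} = 575232 - 7200 = 568032$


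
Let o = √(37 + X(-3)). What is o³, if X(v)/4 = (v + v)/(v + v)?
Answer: 41*√41 ≈ 262.53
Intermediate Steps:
X(v) = 4 (X(v) = 4*((v + v)/(v + v)) = 4*((2*v)/((2*v))) = 4*((2*v)*(1/(2*v))) = 4*1 = 4)
o = √41 (o = √(37 + 4) = √41 ≈ 6.4031)
o³ = (√41)³ = 41*√41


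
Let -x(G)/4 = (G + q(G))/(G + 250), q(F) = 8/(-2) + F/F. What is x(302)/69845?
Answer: -13/419070 ≈ -3.1021e-5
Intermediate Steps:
q(F) = -3 (q(F) = 8*(-1/2) + 1 = -4 + 1 = -3)
x(G) = -4*(-3 + G)/(250 + G) (x(G) = -4*(G - 3)/(G + 250) = -4*(-3 + G)/(250 + G))
x(302)/69845 = (4*(3 - 1*302)/(250 + 302))/69845 = (4*(3 - 302)/552)*(1/69845) = (4*(1/552)*(-299))*(1/69845) = -13/6*1/69845 = -13/419070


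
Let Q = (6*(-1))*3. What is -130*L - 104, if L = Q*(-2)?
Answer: -4784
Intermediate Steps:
Q = -18 (Q = -6*3 = -18)
L = 36 (L = -18*(-2) = 36)
-130*L - 104 = -130*36 - 104 = -4680 - 104 = -4784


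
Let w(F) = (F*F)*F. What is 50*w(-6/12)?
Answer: -25/4 ≈ -6.2500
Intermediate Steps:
w(F) = F³ (w(F) = F²*F = F³)
50*w(-6/12) = 50*(-6/12)³ = 50*(-6*1/12)³ = 50*(-½)³ = 50*(-⅛) = -25/4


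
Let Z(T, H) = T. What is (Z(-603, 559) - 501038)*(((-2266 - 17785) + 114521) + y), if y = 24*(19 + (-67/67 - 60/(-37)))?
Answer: -1762171527774/37 ≈ -4.7626e+10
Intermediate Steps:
y = 17424/37 (y = 24*(19 + (-67*1/67 - 60*(-1/37))) = 24*(19 + (-1 + 60/37)) = 24*(19 + 23/37) = 24*(726/37) = 17424/37 ≈ 470.92)
(Z(-603, 559) - 501038)*(((-2266 - 17785) + 114521) + y) = (-603 - 501038)*(((-2266 - 17785) + 114521) + 17424/37) = -501641*((-20051 + 114521) + 17424/37) = -501641*(94470 + 17424/37) = -501641*3512814/37 = -1762171527774/37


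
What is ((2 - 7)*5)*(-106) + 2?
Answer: 2652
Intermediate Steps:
((2 - 7)*5)*(-106) + 2 = -5*5*(-106) + 2 = -25*(-106) + 2 = 2650 + 2 = 2652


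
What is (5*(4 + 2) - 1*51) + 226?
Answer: 205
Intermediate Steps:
(5*(4 + 2) - 1*51) + 226 = (5*6 - 51) + 226 = (30 - 51) + 226 = -21 + 226 = 205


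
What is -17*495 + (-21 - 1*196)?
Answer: -8632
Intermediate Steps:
-17*495 + (-21 - 1*196) = -8415 + (-21 - 196) = -8415 - 217 = -8632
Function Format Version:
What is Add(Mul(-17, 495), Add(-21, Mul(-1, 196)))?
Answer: -8632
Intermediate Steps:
Add(Mul(-17, 495), Add(-21, Mul(-1, 196))) = Add(-8415, Add(-21, -196)) = Add(-8415, -217) = -8632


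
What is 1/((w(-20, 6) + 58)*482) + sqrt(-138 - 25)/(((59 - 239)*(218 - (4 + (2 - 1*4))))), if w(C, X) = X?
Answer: 1/30848 - I*sqrt(163)/38880 ≈ 3.2417e-5 - 0.00032837*I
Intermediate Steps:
1/((w(-20, 6) + 58)*482) + sqrt(-138 - 25)/(((59 - 239)*(218 - (4 + (2 - 1*4))))) = 1/((6 + 58)*482) + sqrt(-138 - 25)/(((59 - 239)*(218 - (4 + (2 - 1*4))))) = (1/482)/64 + sqrt(-163)/((-180*(218 - (4 + (2 - 4))))) = (1/64)*(1/482) + (I*sqrt(163))/((-180*(218 - (4 - 2)))) = 1/30848 + (I*sqrt(163))/((-180*(218 - 1*2))) = 1/30848 + (I*sqrt(163))/((-180*(218 - 2))) = 1/30848 + (I*sqrt(163))/((-180*216)) = 1/30848 + (I*sqrt(163))/(-38880) = 1/30848 + (I*sqrt(163))*(-1/38880) = 1/30848 - I*sqrt(163)/38880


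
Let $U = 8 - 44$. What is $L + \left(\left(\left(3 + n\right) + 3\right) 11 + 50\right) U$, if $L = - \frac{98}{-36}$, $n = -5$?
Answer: $- \frac{39479}{18} \approx -2193.3$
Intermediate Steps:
$U = -36$ ($U = 8 - 44 = -36$)
$L = \frac{49}{18}$ ($L = \left(-98\right) \left(- \frac{1}{36}\right) = \frac{49}{18} \approx 2.7222$)
$L + \left(\left(\left(3 + n\right) + 3\right) 11 + 50\right) U = \frac{49}{18} + \left(\left(\left(3 - 5\right) + 3\right) 11 + 50\right) \left(-36\right) = \frac{49}{18} + \left(\left(-2 + 3\right) 11 + 50\right) \left(-36\right) = \frac{49}{18} + \left(1 \cdot 11 + 50\right) \left(-36\right) = \frac{49}{18} + \left(11 + 50\right) \left(-36\right) = \frac{49}{18} + 61 \left(-36\right) = \frac{49}{18} - 2196 = - \frac{39479}{18}$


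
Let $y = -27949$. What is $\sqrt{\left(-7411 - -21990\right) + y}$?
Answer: $i \sqrt{13370} \approx 115.63 i$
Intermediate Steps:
$\sqrt{\left(-7411 - -21990\right) + y} = \sqrt{\left(-7411 - -21990\right) - 27949} = \sqrt{\left(-7411 + 21990\right) - 27949} = \sqrt{14579 - 27949} = \sqrt{-13370} = i \sqrt{13370}$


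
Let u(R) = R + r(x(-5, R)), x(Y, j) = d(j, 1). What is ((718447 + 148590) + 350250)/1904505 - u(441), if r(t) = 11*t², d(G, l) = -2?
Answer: -922467638/1904505 ≈ -484.36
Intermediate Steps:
x(Y, j) = -2
u(R) = 44 + R (u(R) = R + 11*(-2)² = R + 11*4 = R + 44 = 44 + R)
((718447 + 148590) + 350250)/1904505 - u(441) = ((718447 + 148590) + 350250)/1904505 - (44 + 441) = (867037 + 350250)*(1/1904505) - 1*485 = 1217287*(1/1904505) - 485 = 1217287/1904505 - 485 = -922467638/1904505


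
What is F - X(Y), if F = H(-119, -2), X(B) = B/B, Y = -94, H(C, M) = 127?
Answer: 126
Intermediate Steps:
X(B) = 1
F = 127
F - X(Y) = 127 - 1*1 = 127 - 1 = 126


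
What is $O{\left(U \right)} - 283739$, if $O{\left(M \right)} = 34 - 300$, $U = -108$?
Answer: $-284005$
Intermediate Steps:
$O{\left(M \right)} = -266$
$O{\left(U \right)} - 283739 = -266 - 283739 = -284005$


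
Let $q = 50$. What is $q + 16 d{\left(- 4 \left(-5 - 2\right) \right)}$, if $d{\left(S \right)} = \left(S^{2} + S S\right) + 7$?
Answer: $25250$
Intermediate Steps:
$d{\left(S \right)} = 7 + 2 S^{2}$ ($d{\left(S \right)} = \left(S^{2} + S^{2}\right) + 7 = 2 S^{2} + 7 = 7 + 2 S^{2}$)
$q + 16 d{\left(- 4 \left(-5 - 2\right) \right)} = 50 + 16 \left(7 + 2 \left(- 4 \left(-5 - 2\right)\right)^{2}\right) = 50 + 16 \left(7 + 2 \left(\left(-4\right) \left(-7\right)\right)^{2}\right) = 50 + 16 \left(7 + 2 \cdot 28^{2}\right) = 50 + 16 \left(7 + 2 \cdot 784\right) = 50 + 16 \left(7 + 1568\right) = 50 + 16 \cdot 1575 = 50 + 25200 = 25250$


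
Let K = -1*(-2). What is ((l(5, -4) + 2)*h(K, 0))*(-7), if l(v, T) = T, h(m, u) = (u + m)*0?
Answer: 0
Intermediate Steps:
K = 2
h(m, u) = 0 (h(m, u) = (m + u)*0 = 0)
((l(5, -4) + 2)*h(K, 0))*(-7) = ((-4 + 2)*0)*(-7) = -2*0*(-7) = 0*(-7) = 0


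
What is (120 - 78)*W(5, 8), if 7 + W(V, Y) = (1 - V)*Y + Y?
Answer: -1302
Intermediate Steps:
W(V, Y) = -7 + Y + Y*(1 - V) (W(V, Y) = -7 + ((1 - V)*Y + Y) = -7 + (Y*(1 - V) + Y) = -7 + (Y + Y*(1 - V)) = -7 + Y + Y*(1 - V))
(120 - 78)*W(5, 8) = (120 - 78)*(-7 + 2*8 - 1*5*8) = 42*(-7 + 16 - 40) = 42*(-31) = -1302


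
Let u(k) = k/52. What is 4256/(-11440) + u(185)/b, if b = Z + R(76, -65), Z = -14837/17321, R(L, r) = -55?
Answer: -1205652663/2767027120 ≈ -0.43572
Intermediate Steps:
u(k) = k/52 (u(k) = k*(1/52) = k/52)
Z = -14837/17321 (Z = -14837*1/17321 = -14837/17321 ≈ -0.85659)
b = -967492/17321 (b = -14837/17321 - 55 = -967492/17321 ≈ -55.857)
4256/(-11440) + u(185)/b = 4256/(-11440) + ((1/52)*185)/(-967492/17321) = 4256*(-1/11440) + (185/52)*(-17321/967492) = -266/715 - 3204385/50309584 = -1205652663/2767027120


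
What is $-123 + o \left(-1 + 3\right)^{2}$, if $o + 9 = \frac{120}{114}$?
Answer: $- \frac{2941}{19} \approx -154.79$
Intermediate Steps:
$o = - \frac{151}{19}$ ($o = -9 + \frac{120}{114} = -9 + 120 \cdot \frac{1}{114} = -9 + \frac{20}{19} = - \frac{151}{19} \approx -7.9474$)
$-123 + o \left(-1 + 3\right)^{2} = -123 - \frac{151 \left(-1 + 3\right)^{2}}{19} = -123 - \frac{151 \cdot 2^{2}}{19} = -123 - \frac{604}{19} = - \frac{2941}{19}$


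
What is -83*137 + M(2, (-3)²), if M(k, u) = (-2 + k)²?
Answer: -11371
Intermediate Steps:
-83*137 + M(2, (-3)²) = -83*137 + (-2 + 2)² = -11371 + 0² = -11371 + 0 = -11371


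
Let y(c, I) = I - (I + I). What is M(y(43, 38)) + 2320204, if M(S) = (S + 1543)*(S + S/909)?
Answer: 2057022536/909 ≈ 2.2630e+6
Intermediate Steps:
y(c, I) = -I (y(c, I) = I - 2*I = -I)
M(S) = 910*S*(1543 + S)/909 (M(S) = (1543 + S)*(S + S*(1/909)) = (1543 + S)*(S + S/909) = (1543 + S)*(910*S/909) = 910*S*(1543 + S)/909)
M(y(43, 38)) + 2320204 = 910*(-1*38)*(1543 - 1*38)/909 + 2320204 = (910/909)*(-38)*(1543 - 38) + 2320204 = (910/909)*(-38)*1505 + 2320204 = -52042900/909 + 2320204 = 2057022536/909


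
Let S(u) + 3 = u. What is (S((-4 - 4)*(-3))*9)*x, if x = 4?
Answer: 756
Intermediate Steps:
S(u) = -3 + u
(S((-4 - 4)*(-3))*9)*x = ((-3 + (-4 - 4)*(-3))*9)*4 = ((-3 - 8*(-3))*9)*4 = ((-3 + 24)*9)*4 = (21*9)*4 = 189*4 = 756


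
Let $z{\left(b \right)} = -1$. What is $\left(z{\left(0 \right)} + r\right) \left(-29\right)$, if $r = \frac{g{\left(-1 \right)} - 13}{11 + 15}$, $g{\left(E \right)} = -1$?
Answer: $\frac{580}{13} \approx 44.615$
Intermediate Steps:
$r = - \frac{7}{13}$ ($r = \frac{-1 - 13}{11 + 15} = - \frac{14}{26} = \left(-14\right) \frac{1}{26} = - \frac{7}{13} \approx -0.53846$)
$\left(z{\left(0 \right)} + r\right) \left(-29\right) = \left(-1 - \frac{7}{13}\right) \left(-29\right) = \left(- \frac{20}{13}\right) \left(-29\right) = \frac{580}{13}$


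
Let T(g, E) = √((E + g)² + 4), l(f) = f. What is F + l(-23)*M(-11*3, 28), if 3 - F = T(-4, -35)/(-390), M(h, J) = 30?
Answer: -687 + √61/78 ≈ -686.90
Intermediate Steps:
T(g, E) = √(4 + (E + g)²)
F = 3 + √61/78 (F = 3 - √(4 + (-35 - 4)²)/(-390) = 3 - √(4 + (-39)²)*(-1)/390 = 3 - √(4 + 1521)*(-1)/390 = 3 - √1525*(-1)/390 = 3 - 5*√61*(-1)/390 = 3 - (-1)*√61/78 = 3 + √61/78 ≈ 3.1001)
F + l(-23)*M(-11*3, 28) = (3 + √61/78) - 23*30 = (3 + √61/78) - 690 = -687 + √61/78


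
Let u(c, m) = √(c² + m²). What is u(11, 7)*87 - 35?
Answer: -35 + 87*√170 ≈ 1099.3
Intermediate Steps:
u(11, 7)*87 - 35 = √(11² + 7²)*87 - 35 = √(121 + 49)*87 - 35 = √170*87 - 35 = 87*√170 - 35 = -35 + 87*√170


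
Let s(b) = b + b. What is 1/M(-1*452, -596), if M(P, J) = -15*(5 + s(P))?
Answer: 1/13485 ≈ 7.4156e-5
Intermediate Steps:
s(b) = 2*b
M(P, J) = -75 - 30*P (M(P, J) = -15*(5 + 2*P) = -75 - 30*P)
1/M(-1*452, -596) = 1/(-75 - (-30)*452) = 1/(-75 - 30*(-452)) = 1/(-75 + 13560) = 1/13485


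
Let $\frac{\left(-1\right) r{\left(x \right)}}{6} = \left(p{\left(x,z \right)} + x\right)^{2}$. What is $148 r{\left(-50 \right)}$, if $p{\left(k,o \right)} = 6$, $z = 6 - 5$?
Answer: $-1719168$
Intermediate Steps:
$z = 1$
$r{\left(x \right)} = - 6 \left(6 + x\right)^{2}$
$148 r{\left(-50 \right)} = 148 \left(- 6 \left(6 - 50\right)^{2}\right) = 148 \left(- 6 \left(-44\right)^{2}\right) = 148 \left(\left(-6\right) 1936\right) = 148 \left(-11616\right) = -1719168$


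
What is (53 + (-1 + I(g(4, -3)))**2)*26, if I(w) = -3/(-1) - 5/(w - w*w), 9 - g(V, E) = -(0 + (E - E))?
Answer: 3860389/2592 ≈ 1489.3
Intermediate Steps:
g(V, E) = 9 (g(V, E) = 9 - (-1)*(0 + (E - E)) = 9 - (-1)*(0 + 0) = 9 - (-1)*0 = 9 - 1*0 = 9 + 0 = 9)
I(w) = 3 - 5/(w - w**2) (I(w) = -3*(-1) - 5/(w - w**2) = 3 - 5/(w - w**2))
(53 + (-1 + I(g(4, -3)))**2)*26 = (53 + (-1 + (5 - 3*9 + 3*9**2)/(9*(-1 + 9)))**2)*26 = (53 + (-1 + (1/9)*(5 - 27 + 3*81)/8)**2)*26 = (53 + (-1 + (1/9)*(1/8)*(5 - 27 + 243))**2)*26 = (53 + (-1 + (1/9)*(1/8)*221)**2)*26 = (53 + (-1 + 221/72)**2)*26 = (53 + (149/72)**2)*26 = (53 + 22201/5184)*26 = (296953/5184)*26 = 3860389/2592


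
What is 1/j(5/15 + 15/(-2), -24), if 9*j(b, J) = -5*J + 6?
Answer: 1/14 ≈ 0.071429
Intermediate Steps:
j(b, J) = 2/3 - 5*J/9 (j(b, J) = (-5*J + 6)/9 = (6 - 5*J)/9 = 2/3 - 5*J/9)
1/j(5/15 + 15/(-2), -24) = 1/(2/3 - 5/9*(-24)) = 1/(2/3 + 40/3) = 1/14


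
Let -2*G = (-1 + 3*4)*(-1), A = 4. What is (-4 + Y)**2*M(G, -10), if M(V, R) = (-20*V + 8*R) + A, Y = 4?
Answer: 0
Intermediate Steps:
G = 11/2 (G = -(-1 + 3*4)*(-1)/2 = -(-1 + 12)*(-1)/2 = -11*(-1)/2 = -1/2*(-11) = 11/2 ≈ 5.5000)
M(V, R) = 4 - 20*V + 8*R (M(V, R) = (-20*V + 8*R) + 4 = 4 - 20*V + 8*R)
(-4 + Y)**2*M(G, -10) = (-4 + 4)**2*(4 - 20*11/2 + 8*(-10)) = 0**2*(4 - 110 - 80) = 0*(-186) = 0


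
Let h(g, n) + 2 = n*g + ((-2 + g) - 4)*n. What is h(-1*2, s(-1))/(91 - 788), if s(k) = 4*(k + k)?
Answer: -78/697 ≈ -0.11191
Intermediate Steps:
s(k) = 8*k (s(k) = 4*(2*k) = 8*k)
h(g, n) = -2 + g*n + n*(-6 + g) (h(g, n) = -2 + (n*g + ((-2 + g) - 4)*n) = -2 + (g*n + (-6 + g)*n) = -2 + (g*n + n*(-6 + g)) = -2 + g*n + n*(-6 + g))
h(-1*2, s(-1))/(91 - 788) = (-2 - 48*(-1) + 2*(-1*2)*(8*(-1)))/(91 - 788) = (-2 - 6*(-8) + 2*(-2)*(-8))/(-697) = (-2 + 48 + 32)*(-1/697) = 78*(-1/697) = -78/697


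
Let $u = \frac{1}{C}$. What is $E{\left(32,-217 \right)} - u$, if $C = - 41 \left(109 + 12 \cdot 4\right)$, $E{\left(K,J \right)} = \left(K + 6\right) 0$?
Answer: $\frac{1}{6437} \approx 0.00015535$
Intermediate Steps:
$E{\left(K,J \right)} = 0$ ($E{\left(K,J \right)} = \left(6 + K\right) 0 = 0$)
$C = -6437$ ($C = - 41 \left(109 + 48\right) = \left(-41\right) 157 = -6437$)
$u = - \frac{1}{6437}$ ($u = \frac{1}{-6437} = - \frac{1}{6437} \approx -0.00015535$)
$E{\left(32,-217 \right)} - u = 0 - - \frac{1}{6437} = 0 + \frac{1}{6437} = \frac{1}{6437}$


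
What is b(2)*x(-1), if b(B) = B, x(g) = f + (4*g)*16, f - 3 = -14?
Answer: -150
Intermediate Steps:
f = -11 (f = 3 - 14 = -11)
x(g) = -11 + 64*g (x(g) = -11 + (4*g)*16 = -11 + 64*g)
b(2)*x(-1) = 2*(-11 + 64*(-1)) = 2*(-11 - 64) = 2*(-75) = -150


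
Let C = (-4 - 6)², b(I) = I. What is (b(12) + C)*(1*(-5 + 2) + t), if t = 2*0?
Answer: -336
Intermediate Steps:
C = 100 (C = (-10)² = 100)
t = 0
(b(12) + C)*(1*(-5 + 2) + t) = (12 + 100)*(1*(-5 + 2) + 0) = 112*(1*(-3) + 0) = 112*(-3 + 0) = 112*(-3) = -336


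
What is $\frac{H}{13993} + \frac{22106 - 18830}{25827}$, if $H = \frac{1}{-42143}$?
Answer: $\frac{643960034299}{5076787554391} \approx 0.12684$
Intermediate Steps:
$H = - \frac{1}{42143} \approx -2.3729 \cdot 10^{-5}$
$\frac{H}{13993} + \frac{22106 - 18830}{25827} = - \frac{1}{42143 \cdot 13993} + \frac{22106 - 18830}{25827} = \left(- \frac{1}{42143}\right) \frac{1}{13993} + \left(22106 - 18830\right) \frac{1}{25827} = - \frac{1}{589706999} + 3276 \cdot \frac{1}{25827} = - \frac{1}{589706999} + \frac{1092}{8609} = \frac{643960034299}{5076787554391}$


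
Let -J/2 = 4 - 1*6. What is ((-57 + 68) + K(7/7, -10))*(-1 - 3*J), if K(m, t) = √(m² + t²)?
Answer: -143 - 13*√101 ≈ -273.65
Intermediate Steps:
J = 4 (J = -2*(4 - 1*6) = -2*(4 - 6) = -2*(-2) = 4)
((-57 + 68) + K(7/7, -10))*(-1 - 3*J) = ((-57 + 68) + √((7/7)² + (-10)²))*(-1 - 3*4) = (11 + √((7*(⅐))² + 100))*(-1 - 12) = (11 + √(1² + 100))*(-13) = (11 + √(1 + 100))*(-13) = (11 + √101)*(-13) = -143 - 13*√101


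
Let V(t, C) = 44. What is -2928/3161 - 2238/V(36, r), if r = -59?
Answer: -3601575/69542 ≈ -51.790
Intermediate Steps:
-2928/3161 - 2238/V(36, r) = -2928/3161 - 2238/44 = -2928*1/3161 - 2238*1/44 = -2928/3161 - 1119/22 = -3601575/69542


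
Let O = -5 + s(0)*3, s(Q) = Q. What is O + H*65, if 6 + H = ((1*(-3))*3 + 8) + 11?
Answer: 255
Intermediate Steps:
H = 4 (H = -6 + (((1*(-3))*3 + 8) + 11) = -6 + ((-3*3 + 8) + 11) = -6 + ((-9 + 8) + 11) = -6 + (-1 + 11) = -6 + 10 = 4)
O = -5 (O = -5 + 0*3 = -5 + 0 = -5)
O + H*65 = -5 + 4*65 = -5 + 260 = 255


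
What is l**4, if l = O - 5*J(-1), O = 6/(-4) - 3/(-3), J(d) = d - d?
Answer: 1/16 ≈ 0.062500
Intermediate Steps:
J(d) = 0
O = -1/2 (O = 6*(-1/4) - 3*(-1/3) = -3/2 + 1 = -1/2 ≈ -0.50000)
l = -1/2 (l = -1/2 - 5*0 = -1/2 + 0 = -1/2 ≈ -0.50000)
l**4 = (-1/2)**4 = 1/16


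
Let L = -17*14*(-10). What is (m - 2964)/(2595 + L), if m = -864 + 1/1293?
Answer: -4949603/6432675 ≈ -0.76945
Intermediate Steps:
m = -1117151/1293 (m = -864 + 1/1293 = -1117151/1293 ≈ -864.00)
L = 2380 (L = -238*(-10) = 2380)
(m - 2964)/(2595 + L) = (-1117151/1293 - 2964)/(2595 + 2380) = -4949603/1293/4975 = -4949603/1293*1/4975 = -4949603/6432675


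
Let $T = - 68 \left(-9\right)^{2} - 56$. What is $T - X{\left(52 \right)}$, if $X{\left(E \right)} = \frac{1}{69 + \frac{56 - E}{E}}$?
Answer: $- \frac{4996485}{898} \approx -5564.0$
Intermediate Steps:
$T = -5564$ ($T = \left(-68\right) 81 - 56 = -5508 - 56 = -5564$)
$X{\left(E \right)} = \frac{1}{69 + \frac{56 - E}{E}}$
$T - X{\left(52 \right)} = -5564 - \frac{1}{4} \cdot 52 \frac{1}{14 + 17 \cdot 52} = -5564 - \frac{1}{4} \cdot 52 \frac{1}{14 + 884} = -5564 - \frac{1}{4} \cdot 52 \cdot \frac{1}{898} = -5564 - \frac{13}{898} = - \frac{4996485}{898}$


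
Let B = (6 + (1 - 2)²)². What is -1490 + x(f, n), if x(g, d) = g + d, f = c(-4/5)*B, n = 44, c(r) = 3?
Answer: -1299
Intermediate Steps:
B = 49 (B = (6 + (-1)²)² = (6 + 1)² = 7² = 49)
f = 147 (f = 3*49 = 147)
x(g, d) = d + g
-1490 + x(f, n) = -1490 + (44 + 147) = -1490 + 191 = -1299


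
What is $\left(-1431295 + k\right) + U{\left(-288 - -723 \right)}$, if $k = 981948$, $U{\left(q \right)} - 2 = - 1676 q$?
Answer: $-1178405$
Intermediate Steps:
$U{\left(q \right)} = 2 - 1676 q$
$\left(-1431295 + k\right) + U{\left(-288 - -723 \right)} = \left(-1431295 + 981948\right) + \left(2 - 1676 \left(-288 - -723\right)\right) = -449347 + \left(2 - 1676 \left(-288 + 723\right)\right) = -449347 + \left(2 - 729060\right) = -449347 - 729058 = -1178405$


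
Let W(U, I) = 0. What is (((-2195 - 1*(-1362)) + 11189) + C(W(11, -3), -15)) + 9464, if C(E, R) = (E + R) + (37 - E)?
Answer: 19842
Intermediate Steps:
C(E, R) = 37 + R
(((-2195 - 1*(-1362)) + 11189) + C(W(11, -3), -15)) + 9464 = (((-2195 - 1*(-1362)) + 11189) + (37 - 15)) + 9464 = (((-2195 + 1362) + 11189) + 22) + 9464 = ((-833 + 11189) + 22) + 9464 = (10356 + 22) + 9464 = 10378 + 9464 = 19842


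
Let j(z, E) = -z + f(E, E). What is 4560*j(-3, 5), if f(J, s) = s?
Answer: 36480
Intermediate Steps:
j(z, E) = E - z (j(z, E) = -z + E = E - z)
4560*j(-3, 5) = 4560*(5 - 1*(-3)) = 4560*(5 + 3) = 4560*8 = 36480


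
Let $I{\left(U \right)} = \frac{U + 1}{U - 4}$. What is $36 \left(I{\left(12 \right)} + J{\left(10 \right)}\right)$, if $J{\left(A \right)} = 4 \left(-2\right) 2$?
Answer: $- \frac{1035}{2} \approx -517.5$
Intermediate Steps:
$I{\left(U \right)} = \frac{1 + U}{-4 + U}$
$J{\left(A \right)} = -16$ ($J{\left(A \right)} = \left(-8\right) 2 = -16$)
$36 \left(I{\left(12 \right)} + J{\left(10 \right)}\right) = 36 \left(\frac{1 + 12}{-4 + 12} - 16\right) = 36 \left(\frac{1}{8} \cdot 13 - 16\right) = 36 \left(\frac{13}{8} - 16\right) = 36 \left(- \frac{115}{8}\right) = - \frac{1035}{2}$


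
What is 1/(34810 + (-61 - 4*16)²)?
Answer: 1/50435 ≈ 1.9828e-5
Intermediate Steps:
1/(34810 + (-61 - 4*16)²) = 1/(34810 + (-61 - 64)²) = 1/(34810 + (-125)²) = 1/(34810 + 15625) = 1/50435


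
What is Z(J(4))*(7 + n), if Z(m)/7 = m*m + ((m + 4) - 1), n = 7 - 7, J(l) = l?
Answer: 1127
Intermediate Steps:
n = 0
Z(m) = 21 + 7*m + 7*m² (Z(m) = 7*(m*m + ((m + 4) - 1)) = 7*(m² + ((4 + m) - 1)) = 7*(m² + (3 + m)) = 7*(3 + m + m²) = 21 + 7*m + 7*m²)
Z(J(4))*(7 + n) = (21 + 7*4 + 7*4²)*(7 + 0) = (21 + 28 + 7*16)*7 = (21 + 28 + 112)*7 = 161*7 = 1127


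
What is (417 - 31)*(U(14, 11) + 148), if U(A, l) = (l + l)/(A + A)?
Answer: 402019/7 ≈ 57431.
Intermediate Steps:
U(A, l) = l/A (U(A, l) = (2*l)/((2*A)) = (2*l)*(1/(2*A)) = l/A)
(417 - 31)*(U(14, 11) + 148) = (417 - 31)*(11/14 + 148) = 386*(11*(1/14) + 148) = 386*(11/14 + 148) = 386*(2083/14) = 402019/7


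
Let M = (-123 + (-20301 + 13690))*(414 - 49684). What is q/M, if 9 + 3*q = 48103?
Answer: 24047/497676270 ≈ 4.8319e-5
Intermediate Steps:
q = 48094/3 (q = -3 + (1/3)*48103 = -3 + 48103/3 = 48094/3 ≈ 16031.)
M = 331784180 (M = (-123 - 6611)*(-49270) = -6734*(-49270) = 331784180)
q/M = (48094/3)/331784180 = (48094/3)*(1/331784180) = 24047/497676270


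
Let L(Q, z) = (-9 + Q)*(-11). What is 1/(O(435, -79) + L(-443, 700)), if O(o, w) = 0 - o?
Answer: 1/4537 ≈ 0.00022041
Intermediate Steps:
O(o, w) = -o
L(Q, z) = 99 - 11*Q
1/(O(435, -79) + L(-443, 700)) = 1/(-1*435 + (99 - 11*(-443))) = 1/(-435 + (99 + 4873)) = 1/(-435 + 4972) = 1/4537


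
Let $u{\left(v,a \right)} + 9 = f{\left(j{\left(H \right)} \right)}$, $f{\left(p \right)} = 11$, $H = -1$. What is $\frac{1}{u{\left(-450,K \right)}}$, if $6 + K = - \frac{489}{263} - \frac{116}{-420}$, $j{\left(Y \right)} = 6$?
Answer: $\frac{1}{2} \approx 0.5$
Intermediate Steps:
$K = - \frac{209408}{27615}$ ($K = -6 - \left(- \frac{29}{105} + \frac{489}{263}\right) = -6 - \frac{43718}{27615} = - \frac{209408}{27615} \approx -7.5831$)
$u{\left(v,a \right)} = 2$ ($u{\left(v,a \right)} = -9 + 11 = 2$)
$\frac{1}{u{\left(-450,K \right)}} = \frac{1}{2}$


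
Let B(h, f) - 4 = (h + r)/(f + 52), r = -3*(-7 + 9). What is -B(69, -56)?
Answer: 47/4 ≈ 11.750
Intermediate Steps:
r = -6 (r = -3*2 = -6)
B(h, f) = 4 + (-6 + h)/(52 + f) (B(h, f) = 4 + (h - 6)/(f + 52) = 4 + (-6 + h)/(52 + f))
-B(69, -56) = -(202 + 69 + 4*(-56))/(52 - 56) = -(202 + 69 - 224)/(-4) = -(-1)*47/4 = -1*(-47/4) = 47/4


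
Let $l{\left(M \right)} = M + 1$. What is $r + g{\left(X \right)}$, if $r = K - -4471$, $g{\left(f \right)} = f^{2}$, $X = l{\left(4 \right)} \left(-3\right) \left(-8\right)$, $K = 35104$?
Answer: $53975$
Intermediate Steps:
$l{\left(M \right)} = 1 + M$
$X = 120$ ($X = \left(1 + 4\right) \left(-3\right) \left(-8\right) = 5 \left(-3\right) \left(-8\right) = \left(-15\right) \left(-8\right) = 120$)
$r = 39575$ ($r = 35104 - -4471 = 35104 + 4471 = 39575$)
$r + g{\left(X \right)} = 39575 + 120^{2} = 39575 + 14400 = 53975$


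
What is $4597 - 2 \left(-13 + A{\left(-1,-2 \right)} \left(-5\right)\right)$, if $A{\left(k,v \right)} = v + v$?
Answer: $4583$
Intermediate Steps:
$A{\left(k,v \right)} = 2 v$
$4597 - 2 \left(-13 + A{\left(-1,-2 \right)} \left(-5\right)\right) = 4597 - 2 \left(-13 + 2 \left(-2\right) \left(-5\right)\right) = 4597 - 2 \left(-13 - -20\right) = 4597 - 2 \left(-13 + 20\right) = 4597 - 14 = 4583$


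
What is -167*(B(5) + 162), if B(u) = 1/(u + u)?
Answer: -270707/10 ≈ -27071.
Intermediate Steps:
B(u) = 1/(2*u)
-167*(B(5) + 162) = -167*((½)/5 + 162) = -167*((½)*(⅕) + 162) = -167*(⅒ + 162) = -167*1621/10 = -270707/10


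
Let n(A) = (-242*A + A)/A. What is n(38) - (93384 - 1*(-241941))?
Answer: -335566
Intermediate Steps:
n(A) = -241 (n(A) = (-241*A)/A = -241)
n(38) - (93384 - 1*(-241941)) = -241 - (93384 - 1*(-241941)) = -241 - (93384 + 241941) = -241 - 1*335325 = -241 - 335325 = -335566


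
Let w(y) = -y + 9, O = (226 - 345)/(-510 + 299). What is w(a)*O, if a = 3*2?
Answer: 357/211 ≈ 1.6919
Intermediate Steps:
a = 6
O = 119/211 (O = -119/(-211) = -119*(-1/211) = 119/211 ≈ 0.56398)
w(y) = 9 - y
w(a)*O = (9 - 1*6)*(119/211) = (9 - 6)*(119/211) = 3*(119/211) = 357/211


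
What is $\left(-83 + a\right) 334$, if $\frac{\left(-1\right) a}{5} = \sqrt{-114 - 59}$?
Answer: $-27722 - 1670 i \sqrt{173} \approx -27722.0 - 21965.0 i$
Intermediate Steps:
$a = - 5 i \sqrt{173}$ ($a = - 5 \sqrt{-114 - 59} = - 5 \sqrt{-173} = - 5 i \sqrt{173} \approx - 65.765 i$)
$\left(-83 + a\right) 334 = \left(-83 - 5 i \sqrt{173}\right) 334 = -27722 - 1670 i \sqrt{173}$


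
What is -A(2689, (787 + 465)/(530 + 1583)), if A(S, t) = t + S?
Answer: -5683109/2113 ≈ -2689.6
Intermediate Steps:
A(S, t) = S + t
-A(2689, (787 + 465)/(530 + 1583)) = -(2689 + (787 + 465)/(530 + 1583)) = -(2689 + 1252/2113) = -1*5683109/2113 = -5683109/2113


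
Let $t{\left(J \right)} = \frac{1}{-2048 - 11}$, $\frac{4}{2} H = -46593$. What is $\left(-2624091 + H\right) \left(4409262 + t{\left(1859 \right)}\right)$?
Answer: $- \frac{48069517368962175}{4118} \approx -1.1673 \cdot 10^{13}$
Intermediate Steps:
$H = - \frac{46593}{2}$ ($H = \frac{1}{2} \left(-46593\right) = - \frac{46593}{2} \approx -23297.0$)
$t{\left(J \right)} = - \frac{1}{2059}$ ($t{\left(J \right)} = \frac{1}{-2059} = - \frac{1}{2059}$)
$\left(-2624091 + H\right) \left(4409262 + t{\left(1859 \right)}\right) = \left(-2624091 - \frac{46593}{2}\right) \left(4409262 - \frac{1}{2059}\right) = \left(- \frac{5294775}{2}\right) \frac{9078670457}{2059} = - \frac{48069517368962175}{4118}$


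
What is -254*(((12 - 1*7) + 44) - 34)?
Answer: -3810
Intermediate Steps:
-254*(((12 - 1*7) + 44) - 34) = -254*(((12 - 7) + 44) - 34) = -254*((5 + 44) - 34) = -254*(49 - 34) = -254*15 = -3810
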